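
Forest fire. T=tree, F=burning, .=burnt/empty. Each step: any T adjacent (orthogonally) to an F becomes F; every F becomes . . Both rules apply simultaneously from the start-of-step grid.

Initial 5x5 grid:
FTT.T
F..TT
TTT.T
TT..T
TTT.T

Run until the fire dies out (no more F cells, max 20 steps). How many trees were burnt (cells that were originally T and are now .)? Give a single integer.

Step 1: +2 fires, +2 burnt (F count now 2)
Step 2: +3 fires, +2 burnt (F count now 3)
Step 3: +3 fires, +3 burnt (F count now 3)
Step 4: +1 fires, +3 burnt (F count now 1)
Step 5: +1 fires, +1 burnt (F count now 1)
Step 6: +0 fires, +1 burnt (F count now 0)
Fire out after step 6
Initially T: 16, now '.': 19
Total burnt (originally-T cells now '.'): 10

Answer: 10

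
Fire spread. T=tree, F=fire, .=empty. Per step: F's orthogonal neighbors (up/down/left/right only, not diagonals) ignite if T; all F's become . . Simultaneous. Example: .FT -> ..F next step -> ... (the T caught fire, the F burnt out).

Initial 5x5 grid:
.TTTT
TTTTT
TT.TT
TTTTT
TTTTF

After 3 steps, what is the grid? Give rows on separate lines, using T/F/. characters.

Step 1: 2 trees catch fire, 1 burn out
  .TTTT
  TTTTT
  TT.TT
  TTTTF
  TTTF.
Step 2: 3 trees catch fire, 2 burn out
  .TTTT
  TTTTT
  TT.TF
  TTTF.
  TTF..
Step 3: 4 trees catch fire, 3 burn out
  .TTTT
  TTTTF
  TT.F.
  TTF..
  TF...

.TTTT
TTTTF
TT.F.
TTF..
TF...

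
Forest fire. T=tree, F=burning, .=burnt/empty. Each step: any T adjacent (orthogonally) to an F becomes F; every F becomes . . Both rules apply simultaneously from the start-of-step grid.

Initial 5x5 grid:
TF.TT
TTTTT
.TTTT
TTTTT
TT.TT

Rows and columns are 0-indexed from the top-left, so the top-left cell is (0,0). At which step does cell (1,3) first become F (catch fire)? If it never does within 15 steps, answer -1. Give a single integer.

Step 1: cell (1,3)='T' (+2 fires, +1 burnt)
Step 2: cell (1,3)='T' (+3 fires, +2 burnt)
Step 3: cell (1,3)='F' (+3 fires, +3 burnt)
  -> target ignites at step 3
Step 4: cell (1,3)='.' (+6 fires, +3 burnt)
Step 5: cell (1,3)='.' (+4 fires, +6 burnt)
Step 6: cell (1,3)='.' (+2 fires, +4 burnt)
Step 7: cell (1,3)='.' (+1 fires, +2 burnt)
Step 8: cell (1,3)='.' (+0 fires, +1 burnt)
  fire out at step 8

3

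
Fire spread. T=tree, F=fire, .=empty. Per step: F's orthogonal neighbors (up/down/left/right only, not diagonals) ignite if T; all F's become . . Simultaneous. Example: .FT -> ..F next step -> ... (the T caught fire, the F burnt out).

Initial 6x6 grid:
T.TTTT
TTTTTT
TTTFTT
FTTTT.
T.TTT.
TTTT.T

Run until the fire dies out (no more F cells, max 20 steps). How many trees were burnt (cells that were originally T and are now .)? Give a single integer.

Step 1: +7 fires, +2 burnt (F count now 7)
Step 2: +10 fires, +7 burnt (F count now 10)
Step 3: +9 fires, +10 burnt (F count now 9)
Step 4: +2 fires, +9 burnt (F count now 2)
Step 5: +0 fires, +2 burnt (F count now 0)
Fire out after step 5
Initially T: 29, now '.': 35
Total burnt (originally-T cells now '.'): 28

Answer: 28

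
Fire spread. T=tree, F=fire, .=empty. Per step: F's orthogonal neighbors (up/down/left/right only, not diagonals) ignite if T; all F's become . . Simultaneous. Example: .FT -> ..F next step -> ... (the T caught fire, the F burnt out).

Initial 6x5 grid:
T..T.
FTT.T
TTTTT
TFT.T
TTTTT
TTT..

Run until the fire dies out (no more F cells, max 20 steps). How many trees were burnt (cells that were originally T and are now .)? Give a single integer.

Answer: 20

Derivation:
Step 1: +7 fires, +2 burnt (F count now 7)
Step 2: +5 fires, +7 burnt (F count now 5)
Step 3: +4 fires, +5 burnt (F count now 4)
Step 4: +2 fires, +4 burnt (F count now 2)
Step 5: +2 fires, +2 burnt (F count now 2)
Step 6: +0 fires, +2 burnt (F count now 0)
Fire out after step 6
Initially T: 21, now '.': 29
Total burnt (originally-T cells now '.'): 20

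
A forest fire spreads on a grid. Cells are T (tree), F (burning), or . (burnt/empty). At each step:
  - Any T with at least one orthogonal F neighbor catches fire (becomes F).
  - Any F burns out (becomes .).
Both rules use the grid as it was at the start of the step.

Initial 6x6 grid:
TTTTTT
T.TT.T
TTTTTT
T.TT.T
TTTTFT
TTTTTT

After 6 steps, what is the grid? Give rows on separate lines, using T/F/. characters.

Step 1: 3 trees catch fire, 1 burn out
  TTTTTT
  T.TT.T
  TTTTTT
  T.TT.T
  TTTF.F
  TTTTFT
Step 2: 5 trees catch fire, 3 burn out
  TTTTTT
  T.TT.T
  TTTTTT
  T.TF.F
  TTF...
  TTTF.F
Step 3: 5 trees catch fire, 5 burn out
  TTTTTT
  T.TT.T
  TTTFTF
  T.F...
  TF....
  TTF...
Step 4: 6 trees catch fire, 5 burn out
  TTTTTT
  T.TF.F
  TTF.F.
  T.....
  F.....
  TF....
Step 5: 6 trees catch fire, 6 burn out
  TTTFTF
  T.F...
  TF....
  F.....
  ......
  F.....
Step 6: 3 trees catch fire, 6 burn out
  TTF.F.
  T.....
  F.....
  ......
  ......
  ......

TTF.F.
T.....
F.....
......
......
......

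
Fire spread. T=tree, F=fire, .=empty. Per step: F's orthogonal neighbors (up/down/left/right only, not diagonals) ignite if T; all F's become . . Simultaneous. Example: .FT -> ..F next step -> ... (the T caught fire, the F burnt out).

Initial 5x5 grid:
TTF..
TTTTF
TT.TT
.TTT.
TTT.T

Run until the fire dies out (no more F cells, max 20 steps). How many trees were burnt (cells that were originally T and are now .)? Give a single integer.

Step 1: +4 fires, +2 burnt (F count now 4)
Step 2: +3 fires, +4 burnt (F count now 3)
Step 3: +3 fires, +3 burnt (F count now 3)
Step 4: +3 fires, +3 burnt (F count now 3)
Step 5: +2 fires, +3 burnt (F count now 2)
Step 6: +1 fires, +2 burnt (F count now 1)
Step 7: +0 fires, +1 burnt (F count now 0)
Fire out after step 7
Initially T: 17, now '.': 24
Total burnt (originally-T cells now '.'): 16

Answer: 16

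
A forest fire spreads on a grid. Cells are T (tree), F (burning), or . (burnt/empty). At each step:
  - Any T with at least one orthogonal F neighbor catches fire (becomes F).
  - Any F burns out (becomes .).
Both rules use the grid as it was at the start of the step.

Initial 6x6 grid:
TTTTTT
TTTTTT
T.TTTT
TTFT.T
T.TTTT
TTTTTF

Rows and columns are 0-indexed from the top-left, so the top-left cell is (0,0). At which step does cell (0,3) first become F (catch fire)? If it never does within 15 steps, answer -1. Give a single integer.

Step 1: cell (0,3)='T' (+6 fires, +2 burnt)
Step 2: cell (0,3)='T' (+8 fires, +6 burnt)
Step 3: cell (0,3)='T' (+8 fires, +8 burnt)
Step 4: cell (0,3)='F' (+6 fires, +8 burnt)
  -> target ignites at step 4
Step 5: cell (0,3)='.' (+3 fires, +6 burnt)
Step 6: cell (0,3)='.' (+0 fires, +3 burnt)
  fire out at step 6

4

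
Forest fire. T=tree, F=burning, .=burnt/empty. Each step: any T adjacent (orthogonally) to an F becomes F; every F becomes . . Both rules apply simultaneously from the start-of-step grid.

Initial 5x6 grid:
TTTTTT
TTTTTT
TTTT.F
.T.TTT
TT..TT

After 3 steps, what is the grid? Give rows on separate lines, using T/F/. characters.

Step 1: 2 trees catch fire, 1 burn out
  TTTTTT
  TTTTTF
  TTTT..
  .T.TTF
  TT..TT
Step 2: 4 trees catch fire, 2 burn out
  TTTTTF
  TTTTF.
  TTTT..
  .T.TF.
  TT..TF
Step 3: 4 trees catch fire, 4 burn out
  TTTTF.
  TTTF..
  TTTT..
  .T.F..
  TT..F.

TTTTF.
TTTF..
TTTT..
.T.F..
TT..F.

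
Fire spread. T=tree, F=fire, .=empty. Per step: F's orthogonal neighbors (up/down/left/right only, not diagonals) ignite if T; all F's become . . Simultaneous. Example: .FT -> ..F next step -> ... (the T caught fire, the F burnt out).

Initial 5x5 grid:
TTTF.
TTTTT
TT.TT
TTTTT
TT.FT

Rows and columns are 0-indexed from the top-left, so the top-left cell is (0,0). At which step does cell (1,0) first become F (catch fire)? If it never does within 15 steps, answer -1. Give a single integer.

Step 1: cell (1,0)='T' (+4 fires, +2 burnt)
Step 2: cell (1,0)='T' (+6 fires, +4 burnt)
Step 3: cell (1,0)='T' (+4 fires, +6 burnt)
Step 4: cell (1,0)='F' (+4 fires, +4 burnt)
  -> target ignites at step 4
Step 5: cell (1,0)='.' (+2 fires, +4 burnt)
Step 6: cell (1,0)='.' (+0 fires, +2 burnt)
  fire out at step 6

4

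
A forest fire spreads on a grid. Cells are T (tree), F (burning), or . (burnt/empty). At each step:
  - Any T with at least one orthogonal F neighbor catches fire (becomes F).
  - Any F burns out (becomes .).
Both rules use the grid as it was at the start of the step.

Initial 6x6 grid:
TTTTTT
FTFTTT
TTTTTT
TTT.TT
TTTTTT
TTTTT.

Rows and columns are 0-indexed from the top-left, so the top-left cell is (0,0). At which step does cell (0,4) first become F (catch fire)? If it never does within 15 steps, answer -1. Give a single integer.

Step 1: cell (0,4)='T' (+6 fires, +2 burnt)
Step 2: cell (0,4)='T' (+7 fires, +6 burnt)
Step 3: cell (0,4)='F' (+6 fires, +7 burnt)
  -> target ignites at step 3
Step 4: cell (0,4)='.' (+7 fires, +6 burnt)
Step 5: cell (0,4)='.' (+4 fires, +7 burnt)
Step 6: cell (0,4)='.' (+2 fires, +4 burnt)
Step 7: cell (0,4)='.' (+0 fires, +2 burnt)
  fire out at step 7

3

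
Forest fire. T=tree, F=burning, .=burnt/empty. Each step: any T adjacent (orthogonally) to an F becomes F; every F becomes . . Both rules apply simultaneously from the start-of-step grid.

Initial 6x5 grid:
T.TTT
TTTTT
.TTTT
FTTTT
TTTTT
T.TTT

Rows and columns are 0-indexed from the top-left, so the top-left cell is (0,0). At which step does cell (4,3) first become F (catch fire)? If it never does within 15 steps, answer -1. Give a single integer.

Step 1: cell (4,3)='T' (+2 fires, +1 burnt)
Step 2: cell (4,3)='T' (+4 fires, +2 burnt)
Step 3: cell (4,3)='T' (+4 fires, +4 burnt)
Step 4: cell (4,3)='F' (+6 fires, +4 burnt)
  -> target ignites at step 4
Step 5: cell (4,3)='.' (+6 fires, +6 burnt)
Step 6: cell (4,3)='.' (+3 fires, +6 burnt)
Step 7: cell (4,3)='.' (+1 fires, +3 burnt)
Step 8: cell (4,3)='.' (+0 fires, +1 burnt)
  fire out at step 8

4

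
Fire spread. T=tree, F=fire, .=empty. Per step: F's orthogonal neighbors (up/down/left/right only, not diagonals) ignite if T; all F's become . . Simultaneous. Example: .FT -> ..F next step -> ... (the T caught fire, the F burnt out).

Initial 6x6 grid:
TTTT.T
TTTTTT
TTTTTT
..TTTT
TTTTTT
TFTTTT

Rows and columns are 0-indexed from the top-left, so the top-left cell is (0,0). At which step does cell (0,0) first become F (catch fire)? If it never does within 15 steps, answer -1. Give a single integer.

Step 1: cell (0,0)='T' (+3 fires, +1 burnt)
Step 2: cell (0,0)='T' (+3 fires, +3 burnt)
Step 3: cell (0,0)='T' (+3 fires, +3 burnt)
Step 4: cell (0,0)='T' (+4 fires, +3 burnt)
Step 5: cell (0,0)='T' (+5 fires, +4 burnt)
Step 6: cell (0,0)='T' (+6 fires, +5 burnt)
Step 7: cell (0,0)='T' (+5 fires, +6 burnt)
Step 8: cell (0,0)='F' (+2 fires, +5 burnt)
  -> target ignites at step 8
Step 9: cell (0,0)='.' (+1 fires, +2 burnt)
Step 10: cell (0,0)='.' (+0 fires, +1 burnt)
  fire out at step 10

8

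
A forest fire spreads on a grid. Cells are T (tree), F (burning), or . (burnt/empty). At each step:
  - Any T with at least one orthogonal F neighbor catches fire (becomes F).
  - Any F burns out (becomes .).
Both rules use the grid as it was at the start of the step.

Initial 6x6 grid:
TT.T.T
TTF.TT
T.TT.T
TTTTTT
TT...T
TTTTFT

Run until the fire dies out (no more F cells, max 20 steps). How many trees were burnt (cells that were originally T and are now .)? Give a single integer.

Answer: 25

Derivation:
Step 1: +4 fires, +2 burnt (F count now 4)
Step 2: +6 fires, +4 burnt (F count now 6)
Step 3: +6 fires, +6 burnt (F count now 6)
Step 4: +5 fires, +6 burnt (F count now 5)
Step 5: +2 fires, +5 burnt (F count now 2)
Step 6: +2 fires, +2 burnt (F count now 2)
Step 7: +0 fires, +2 burnt (F count now 0)
Fire out after step 7
Initially T: 26, now '.': 35
Total burnt (originally-T cells now '.'): 25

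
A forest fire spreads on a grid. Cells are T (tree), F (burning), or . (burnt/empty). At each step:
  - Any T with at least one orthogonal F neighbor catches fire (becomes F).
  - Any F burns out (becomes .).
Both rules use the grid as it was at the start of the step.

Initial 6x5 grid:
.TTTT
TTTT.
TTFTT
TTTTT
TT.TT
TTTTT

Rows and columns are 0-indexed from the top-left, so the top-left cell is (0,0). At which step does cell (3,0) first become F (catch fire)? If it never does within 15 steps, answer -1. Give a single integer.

Step 1: cell (3,0)='T' (+4 fires, +1 burnt)
Step 2: cell (3,0)='T' (+7 fires, +4 burnt)
Step 3: cell (3,0)='F' (+7 fires, +7 burnt)
  -> target ignites at step 3
Step 4: cell (3,0)='.' (+5 fires, +7 burnt)
Step 5: cell (3,0)='.' (+3 fires, +5 burnt)
Step 6: cell (3,0)='.' (+0 fires, +3 burnt)
  fire out at step 6

3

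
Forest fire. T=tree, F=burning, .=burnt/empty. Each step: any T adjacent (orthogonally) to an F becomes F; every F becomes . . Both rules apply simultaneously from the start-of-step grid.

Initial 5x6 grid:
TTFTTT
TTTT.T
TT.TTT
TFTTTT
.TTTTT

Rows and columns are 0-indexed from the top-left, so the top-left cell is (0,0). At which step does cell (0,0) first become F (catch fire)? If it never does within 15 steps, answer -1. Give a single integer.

Step 1: cell (0,0)='T' (+7 fires, +2 burnt)
Step 2: cell (0,0)='F' (+7 fires, +7 burnt)
  -> target ignites at step 2
Step 3: cell (0,0)='.' (+5 fires, +7 burnt)
Step 4: cell (0,0)='.' (+4 fires, +5 burnt)
Step 5: cell (0,0)='.' (+2 fires, +4 burnt)
Step 6: cell (0,0)='.' (+0 fires, +2 burnt)
  fire out at step 6

2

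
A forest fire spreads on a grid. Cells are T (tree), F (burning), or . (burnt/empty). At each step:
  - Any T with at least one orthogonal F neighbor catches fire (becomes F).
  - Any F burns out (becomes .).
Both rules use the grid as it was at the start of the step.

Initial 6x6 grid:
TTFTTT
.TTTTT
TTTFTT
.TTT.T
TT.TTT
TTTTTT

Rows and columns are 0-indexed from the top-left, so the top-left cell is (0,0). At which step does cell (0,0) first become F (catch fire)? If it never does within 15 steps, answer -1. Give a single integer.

Step 1: cell (0,0)='T' (+7 fires, +2 burnt)
Step 2: cell (0,0)='F' (+8 fires, +7 burnt)
  -> target ignites at step 2
Step 3: cell (0,0)='.' (+7 fires, +8 burnt)
Step 4: cell (0,0)='.' (+4 fires, +7 burnt)
Step 5: cell (0,0)='.' (+3 fires, +4 burnt)
Step 6: cell (0,0)='.' (+1 fires, +3 burnt)
Step 7: cell (0,0)='.' (+0 fires, +1 burnt)
  fire out at step 7

2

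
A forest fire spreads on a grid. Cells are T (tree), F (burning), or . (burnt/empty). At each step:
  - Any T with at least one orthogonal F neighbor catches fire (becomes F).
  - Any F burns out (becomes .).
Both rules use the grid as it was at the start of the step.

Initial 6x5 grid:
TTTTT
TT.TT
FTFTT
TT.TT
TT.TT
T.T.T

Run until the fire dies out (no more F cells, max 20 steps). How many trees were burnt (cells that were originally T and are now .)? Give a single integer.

Step 1: +4 fires, +2 burnt (F count now 4)
Step 2: +7 fires, +4 burnt (F count now 7)
Step 3: +7 fires, +7 burnt (F count now 7)
Step 4: +3 fires, +7 burnt (F count now 3)
Step 5: +1 fires, +3 burnt (F count now 1)
Step 6: +0 fires, +1 burnt (F count now 0)
Fire out after step 6
Initially T: 23, now '.': 29
Total burnt (originally-T cells now '.'): 22

Answer: 22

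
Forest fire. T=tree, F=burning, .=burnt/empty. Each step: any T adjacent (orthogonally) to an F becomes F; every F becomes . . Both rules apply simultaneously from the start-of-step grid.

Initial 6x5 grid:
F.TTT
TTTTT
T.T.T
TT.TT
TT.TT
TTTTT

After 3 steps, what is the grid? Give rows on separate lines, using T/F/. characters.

Step 1: 1 trees catch fire, 1 burn out
  ..TTT
  FTTTT
  T.T.T
  TT.TT
  TT.TT
  TTTTT
Step 2: 2 trees catch fire, 1 burn out
  ..TTT
  .FTTT
  F.T.T
  TT.TT
  TT.TT
  TTTTT
Step 3: 2 trees catch fire, 2 burn out
  ..TTT
  ..FTT
  ..T.T
  FT.TT
  TT.TT
  TTTTT

..TTT
..FTT
..T.T
FT.TT
TT.TT
TTTTT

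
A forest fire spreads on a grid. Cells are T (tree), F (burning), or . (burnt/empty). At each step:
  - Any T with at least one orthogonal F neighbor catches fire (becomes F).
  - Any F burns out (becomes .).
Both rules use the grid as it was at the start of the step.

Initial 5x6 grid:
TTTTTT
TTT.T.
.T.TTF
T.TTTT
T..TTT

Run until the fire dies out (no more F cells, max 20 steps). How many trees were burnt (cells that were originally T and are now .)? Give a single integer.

Step 1: +2 fires, +1 burnt (F count now 2)
Step 2: +4 fires, +2 burnt (F count now 4)
Step 3: +3 fires, +4 burnt (F count now 3)
Step 4: +4 fires, +3 burnt (F count now 4)
Step 5: +1 fires, +4 burnt (F count now 1)
Step 6: +2 fires, +1 burnt (F count now 2)
Step 7: +2 fires, +2 burnt (F count now 2)
Step 8: +2 fires, +2 burnt (F count now 2)
Step 9: +0 fires, +2 burnt (F count now 0)
Fire out after step 9
Initially T: 22, now '.': 28
Total burnt (originally-T cells now '.'): 20

Answer: 20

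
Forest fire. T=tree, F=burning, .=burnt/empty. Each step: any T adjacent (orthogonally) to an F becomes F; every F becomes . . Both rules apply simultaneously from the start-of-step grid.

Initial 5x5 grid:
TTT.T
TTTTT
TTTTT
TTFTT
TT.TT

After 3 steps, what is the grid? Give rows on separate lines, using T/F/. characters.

Step 1: 3 trees catch fire, 1 burn out
  TTT.T
  TTTTT
  TTFTT
  TF.FT
  TT.TT
Step 2: 7 trees catch fire, 3 burn out
  TTT.T
  TTFTT
  TF.FT
  F...F
  TF.FT
Step 3: 7 trees catch fire, 7 burn out
  TTF.T
  TF.FT
  F...F
  .....
  F...F

TTF.T
TF.FT
F...F
.....
F...F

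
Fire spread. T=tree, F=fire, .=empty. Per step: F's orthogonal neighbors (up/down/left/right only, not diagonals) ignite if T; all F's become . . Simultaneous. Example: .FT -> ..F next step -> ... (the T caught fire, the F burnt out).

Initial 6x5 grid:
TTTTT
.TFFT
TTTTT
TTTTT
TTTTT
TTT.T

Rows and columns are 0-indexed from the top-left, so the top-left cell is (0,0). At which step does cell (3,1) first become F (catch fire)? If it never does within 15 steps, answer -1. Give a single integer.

Step 1: cell (3,1)='T' (+6 fires, +2 burnt)
Step 2: cell (3,1)='T' (+6 fires, +6 burnt)
Step 3: cell (3,1)='F' (+6 fires, +6 burnt)
  -> target ignites at step 3
Step 4: cell (3,1)='.' (+4 fires, +6 burnt)
Step 5: cell (3,1)='.' (+3 fires, +4 burnt)
Step 6: cell (3,1)='.' (+1 fires, +3 burnt)
Step 7: cell (3,1)='.' (+0 fires, +1 burnt)
  fire out at step 7

3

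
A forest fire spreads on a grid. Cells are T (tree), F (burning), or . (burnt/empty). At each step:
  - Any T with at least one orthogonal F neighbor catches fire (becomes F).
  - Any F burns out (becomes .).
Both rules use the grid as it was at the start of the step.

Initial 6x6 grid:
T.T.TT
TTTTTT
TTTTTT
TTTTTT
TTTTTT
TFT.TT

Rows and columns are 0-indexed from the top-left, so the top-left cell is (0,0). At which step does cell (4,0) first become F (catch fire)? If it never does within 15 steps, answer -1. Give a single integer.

Step 1: cell (4,0)='T' (+3 fires, +1 burnt)
Step 2: cell (4,0)='F' (+3 fires, +3 burnt)
  -> target ignites at step 2
Step 3: cell (4,0)='.' (+4 fires, +3 burnt)
Step 4: cell (4,0)='.' (+5 fires, +4 burnt)
Step 5: cell (4,0)='.' (+6 fires, +5 burnt)
Step 6: cell (4,0)='.' (+6 fires, +6 burnt)
Step 7: cell (4,0)='.' (+2 fires, +6 burnt)
Step 8: cell (4,0)='.' (+2 fires, +2 burnt)
Step 9: cell (4,0)='.' (+1 fires, +2 burnt)
Step 10: cell (4,0)='.' (+0 fires, +1 burnt)
  fire out at step 10

2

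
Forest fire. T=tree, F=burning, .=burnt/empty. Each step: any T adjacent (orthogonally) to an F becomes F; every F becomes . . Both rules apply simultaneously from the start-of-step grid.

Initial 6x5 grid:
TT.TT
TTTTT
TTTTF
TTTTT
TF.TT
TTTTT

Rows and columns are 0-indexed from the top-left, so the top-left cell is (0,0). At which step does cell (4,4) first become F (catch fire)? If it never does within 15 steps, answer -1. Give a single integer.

Step 1: cell (4,4)='T' (+6 fires, +2 burnt)
Step 2: cell (4,4)='F' (+10 fires, +6 burnt)
  -> target ignites at step 2
Step 3: cell (4,4)='.' (+7 fires, +10 burnt)
Step 4: cell (4,4)='.' (+2 fires, +7 burnt)
Step 5: cell (4,4)='.' (+1 fires, +2 burnt)
Step 6: cell (4,4)='.' (+0 fires, +1 burnt)
  fire out at step 6

2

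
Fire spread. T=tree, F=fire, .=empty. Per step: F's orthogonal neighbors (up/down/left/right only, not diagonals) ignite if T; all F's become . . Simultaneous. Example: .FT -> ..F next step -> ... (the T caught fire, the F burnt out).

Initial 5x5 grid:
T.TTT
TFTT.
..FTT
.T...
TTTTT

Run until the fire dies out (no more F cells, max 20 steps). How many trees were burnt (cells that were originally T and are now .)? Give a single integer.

Step 1: +3 fires, +2 burnt (F count now 3)
Step 2: +4 fires, +3 burnt (F count now 4)
Step 3: +1 fires, +4 burnt (F count now 1)
Step 4: +1 fires, +1 burnt (F count now 1)
Step 5: +0 fires, +1 burnt (F count now 0)
Fire out after step 5
Initially T: 15, now '.': 19
Total burnt (originally-T cells now '.'): 9

Answer: 9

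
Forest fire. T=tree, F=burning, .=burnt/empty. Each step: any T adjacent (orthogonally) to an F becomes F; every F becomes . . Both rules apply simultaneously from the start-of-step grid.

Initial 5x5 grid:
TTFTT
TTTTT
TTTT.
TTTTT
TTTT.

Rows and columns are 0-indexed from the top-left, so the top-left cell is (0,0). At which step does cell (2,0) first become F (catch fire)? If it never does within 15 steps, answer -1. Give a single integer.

Step 1: cell (2,0)='T' (+3 fires, +1 burnt)
Step 2: cell (2,0)='T' (+5 fires, +3 burnt)
Step 3: cell (2,0)='T' (+5 fires, +5 burnt)
Step 4: cell (2,0)='F' (+4 fires, +5 burnt)
  -> target ignites at step 4
Step 5: cell (2,0)='.' (+4 fires, +4 burnt)
Step 6: cell (2,0)='.' (+1 fires, +4 burnt)
Step 7: cell (2,0)='.' (+0 fires, +1 burnt)
  fire out at step 7

4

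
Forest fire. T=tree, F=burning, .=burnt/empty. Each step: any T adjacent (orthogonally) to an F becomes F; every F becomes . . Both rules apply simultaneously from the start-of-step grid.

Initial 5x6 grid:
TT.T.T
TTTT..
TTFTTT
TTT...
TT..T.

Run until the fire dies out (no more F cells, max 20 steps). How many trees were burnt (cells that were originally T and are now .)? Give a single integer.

Step 1: +4 fires, +1 burnt (F count now 4)
Step 2: +5 fires, +4 burnt (F count now 5)
Step 3: +6 fires, +5 burnt (F count now 6)
Step 4: +2 fires, +6 burnt (F count now 2)
Step 5: +0 fires, +2 burnt (F count now 0)
Fire out after step 5
Initially T: 19, now '.': 28
Total burnt (originally-T cells now '.'): 17

Answer: 17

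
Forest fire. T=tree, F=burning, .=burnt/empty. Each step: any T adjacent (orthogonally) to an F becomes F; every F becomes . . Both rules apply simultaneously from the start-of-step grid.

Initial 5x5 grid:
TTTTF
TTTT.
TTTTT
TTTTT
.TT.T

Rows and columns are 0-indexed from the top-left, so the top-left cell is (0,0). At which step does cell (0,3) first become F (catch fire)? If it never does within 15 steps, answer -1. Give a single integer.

Step 1: cell (0,3)='F' (+1 fires, +1 burnt)
  -> target ignites at step 1
Step 2: cell (0,3)='.' (+2 fires, +1 burnt)
Step 3: cell (0,3)='.' (+3 fires, +2 burnt)
Step 4: cell (0,3)='.' (+5 fires, +3 burnt)
Step 5: cell (0,3)='.' (+4 fires, +5 burnt)
Step 6: cell (0,3)='.' (+4 fires, +4 burnt)
Step 7: cell (0,3)='.' (+2 fires, +4 burnt)
Step 8: cell (0,3)='.' (+0 fires, +2 burnt)
  fire out at step 8

1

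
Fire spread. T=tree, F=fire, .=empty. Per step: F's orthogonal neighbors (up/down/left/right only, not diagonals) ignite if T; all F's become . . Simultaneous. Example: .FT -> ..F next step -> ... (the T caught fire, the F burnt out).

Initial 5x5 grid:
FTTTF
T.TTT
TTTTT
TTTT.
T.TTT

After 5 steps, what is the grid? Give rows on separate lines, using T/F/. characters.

Step 1: 4 trees catch fire, 2 burn out
  .FTF.
  F.TTF
  TTTTT
  TTTT.
  T.TTT
Step 2: 4 trees catch fire, 4 burn out
  ..F..
  ..TF.
  FTTTF
  TTTT.
  T.TTT
Step 3: 4 trees catch fire, 4 burn out
  .....
  ..F..
  .FTF.
  FTTT.
  T.TTT
Step 4: 4 trees catch fire, 4 burn out
  .....
  .....
  ..F..
  .FTF.
  F.TTT
Step 5: 2 trees catch fire, 4 burn out
  .....
  .....
  .....
  ..F..
  ..TFT

.....
.....
.....
..F..
..TFT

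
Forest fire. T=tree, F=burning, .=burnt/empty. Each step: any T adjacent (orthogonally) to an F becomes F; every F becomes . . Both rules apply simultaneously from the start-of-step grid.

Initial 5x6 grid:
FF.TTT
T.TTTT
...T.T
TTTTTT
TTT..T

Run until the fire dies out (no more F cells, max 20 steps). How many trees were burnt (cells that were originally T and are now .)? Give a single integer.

Answer: 1

Derivation:
Step 1: +1 fires, +2 burnt (F count now 1)
Step 2: +0 fires, +1 burnt (F count now 0)
Fire out after step 2
Initially T: 20, now '.': 11
Total burnt (originally-T cells now '.'): 1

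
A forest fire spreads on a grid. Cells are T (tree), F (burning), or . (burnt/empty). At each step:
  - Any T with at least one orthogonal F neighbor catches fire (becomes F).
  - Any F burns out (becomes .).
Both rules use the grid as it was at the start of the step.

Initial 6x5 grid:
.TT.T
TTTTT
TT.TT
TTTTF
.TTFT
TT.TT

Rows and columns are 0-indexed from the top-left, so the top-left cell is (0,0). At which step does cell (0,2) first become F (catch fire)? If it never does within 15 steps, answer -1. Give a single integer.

Step 1: cell (0,2)='T' (+5 fires, +2 burnt)
Step 2: cell (0,2)='T' (+5 fires, +5 burnt)
Step 3: cell (0,2)='T' (+4 fires, +5 burnt)
Step 4: cell (0,2)='T' (+4 fires, +4 burnt)
Step 5: cell (0,2)='F' (+3 fires, +4 burnt)
  -> target ignites at step 5
Step 6: cell (0,2)='.' (+2 fires, +3 burnt)
Step 7: cell (0,2)='.' (+0 fires, +2 burnt)
  fire out at step 7

5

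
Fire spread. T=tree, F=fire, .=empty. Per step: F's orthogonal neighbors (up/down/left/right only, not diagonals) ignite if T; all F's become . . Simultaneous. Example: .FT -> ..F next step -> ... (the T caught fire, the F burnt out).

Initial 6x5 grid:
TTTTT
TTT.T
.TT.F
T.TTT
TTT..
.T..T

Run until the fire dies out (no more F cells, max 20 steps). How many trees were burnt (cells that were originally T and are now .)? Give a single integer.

Answer: 19

Derivation:
Step 1: +2 fires, +1 burnt (F count now 2)
Step 2: +2 fires, +2 burnt (F count now 2)
Step 3: +2 fires, +2 burnt (F count now 2)
Step 4: +3 fires, +2 burnt (F count now 3)
Step 5: +4 fires, +3 burnt (F count now 4)
Step 6: +4 fires, +4 burnt (F count now 4)
Step 7: +2 fires, +4 burnt (F count now 2)
Step 8: +0 fires, +2 burnt (F count now 0)
Fire out after step 8
Initially T: 20, now '.': 29
Total burnt (originally-T cells now '.'): 19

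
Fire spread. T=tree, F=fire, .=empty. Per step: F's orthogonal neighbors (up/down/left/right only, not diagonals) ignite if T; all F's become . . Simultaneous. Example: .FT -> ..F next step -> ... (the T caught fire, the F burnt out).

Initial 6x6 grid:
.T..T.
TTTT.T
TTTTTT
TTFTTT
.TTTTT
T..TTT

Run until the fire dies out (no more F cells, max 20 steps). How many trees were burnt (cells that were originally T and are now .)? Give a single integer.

Answer: 25

Derivation:
Step 1: +4 fires, +1 burnt (F count now 4)
Step 2: +7 fires, +4 burnt (F count now 7)
Step 3: +7 fires, +7 burnt (F count now 7)
Step 4: +5 fires, +7 burnt (F count now 5)
Step 5: +2 fires, +5 burnt (F count now 2)
Step 6: +0 fires, +2 burnt (F count now 0)
Fire out after step 6
Initially T: 27, now '.': 34
Total burnt (originally-T cells now '.'): 25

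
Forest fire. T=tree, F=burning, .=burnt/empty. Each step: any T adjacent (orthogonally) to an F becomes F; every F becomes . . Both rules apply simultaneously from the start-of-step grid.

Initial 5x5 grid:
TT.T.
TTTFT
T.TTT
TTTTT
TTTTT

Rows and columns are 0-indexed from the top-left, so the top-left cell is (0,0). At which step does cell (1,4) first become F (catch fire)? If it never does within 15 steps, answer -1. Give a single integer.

Step 1: cell (1,4)='F' (+4 fires, +1 burnt)
  -> target ignites at step 1
Step 2: cell (1,4)='.' (+4 fires, +4 burnt)
Step 3: cell (1,4)='.' (+5 fires, +4 burnt)
Step 4: cell (1,4)='.' (+5 fires, +5 burnt)
Step 5: cell (1,4)='.' (+2 fires, +5 burnt)
Step 6: cell (1,4)='.' (+1 fires, +2 burnt)
Step 7: cell (1,4)='.' (+0 fires, +1 burnt)
  fire out at step 7

1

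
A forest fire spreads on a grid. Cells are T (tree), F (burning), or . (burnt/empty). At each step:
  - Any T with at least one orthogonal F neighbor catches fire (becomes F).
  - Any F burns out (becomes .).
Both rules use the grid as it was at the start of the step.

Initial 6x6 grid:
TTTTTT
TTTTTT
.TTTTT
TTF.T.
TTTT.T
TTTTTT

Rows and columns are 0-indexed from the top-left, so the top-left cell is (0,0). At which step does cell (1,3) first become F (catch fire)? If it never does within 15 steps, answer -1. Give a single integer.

Step 1: cell (1,3)='T' (+3 fires, +1 burnt)
Step 2: cell (1,3)='T' (+7 fires, +3 burnt)
Step 3: cell (1,3)='F' (+7 fires, +7 burnt)
  -> target ignites at step 3
Step 4: cell (1,3)='.' (+8 fires, +7 burnt)
Step 5: cell (1,3)='.' (+4 fires, +8 burnt)
Step 6: cell (1,3)='.' (+2 fires, +4 burnt)
Step 7: cell (1,3)='.' (+0 fires, +2 burnt)
  fire out at step 7

3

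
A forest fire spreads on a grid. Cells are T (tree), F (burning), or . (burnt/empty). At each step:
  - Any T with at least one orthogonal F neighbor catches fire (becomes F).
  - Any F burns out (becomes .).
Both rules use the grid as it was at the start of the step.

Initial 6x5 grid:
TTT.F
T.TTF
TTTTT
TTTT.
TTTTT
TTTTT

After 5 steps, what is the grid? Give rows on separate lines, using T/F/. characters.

Step 1: 2 trees catch fire, 2 burn out
  TTT..
  T.TF.
  TTTTF
  TTTT.
  TTTTT
  TTTTT
Step 2: 2 trees catch fire, 2 burn out
  TTT..
  T.F..
  TTTF.
  TTTT.
  TTTTT
  TTTTT
Step 3: 3 trees catch fire, 2 burn out
  TTF..
  T....
  TTF..
  TTTF.
  TTTTT
  TTTTT
Step 4: 4 trees catch fire, 3 burn out
  TF...
  T....
  TF...
  TTF..
  TTTFT
  TTTTT
Step 5: 6 trees catch fire, 4 burn out
  F....
  T....
  F....
  TF...
  TTF.F
  TTTFT

F....
T....
F....
TF...
TTF.F
TTTFT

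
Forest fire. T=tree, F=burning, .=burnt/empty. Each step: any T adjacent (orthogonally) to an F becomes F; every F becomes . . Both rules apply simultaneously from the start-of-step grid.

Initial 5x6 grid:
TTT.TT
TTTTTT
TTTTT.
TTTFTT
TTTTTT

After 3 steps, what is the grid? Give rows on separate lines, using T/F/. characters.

Step 1: 4 trees catch fire, 1 burn out
  TTT.TT
  TTTTTT
  TTTFT.
  TTF.FT
  TTTFTT
Step 2: 7 trees catch fire, 4 burn out
  TTT.TT
  TTTFTT
  TTF.F.
  TF...F
  TTF.FT
Step 3: 6 trees catch fire, 7 burn out
  TTT.TT
  TTF.FT
  TF....
  F.....
  TF...F

TTT.TT
TTF.FT
TF....
F.....
TF...F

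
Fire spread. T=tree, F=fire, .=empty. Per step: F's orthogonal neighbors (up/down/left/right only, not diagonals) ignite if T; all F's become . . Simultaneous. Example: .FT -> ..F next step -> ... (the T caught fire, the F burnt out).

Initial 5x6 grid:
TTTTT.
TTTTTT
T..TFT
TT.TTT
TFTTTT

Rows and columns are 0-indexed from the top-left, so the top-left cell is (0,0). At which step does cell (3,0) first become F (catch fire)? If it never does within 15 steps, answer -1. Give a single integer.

Step 1: cell (3,0)='T' (+7 fires, +2 burnt)
Step 2: cell (3,0)='F' (+8 fires, +7 burnt)
  -> target ignites at step 2
Step 3: cell (3,0)='.' (+4 fires, +8 burnt)
Step 4: cell (3,0)='.' (+3 fires, +4 burnt)
Step 5: cell (3,0)='.' (+2 fires, +3 burnt)
Step 6: cell (3,0)='.' (+0 fires, +2 burnt)
  fire out at step 6

2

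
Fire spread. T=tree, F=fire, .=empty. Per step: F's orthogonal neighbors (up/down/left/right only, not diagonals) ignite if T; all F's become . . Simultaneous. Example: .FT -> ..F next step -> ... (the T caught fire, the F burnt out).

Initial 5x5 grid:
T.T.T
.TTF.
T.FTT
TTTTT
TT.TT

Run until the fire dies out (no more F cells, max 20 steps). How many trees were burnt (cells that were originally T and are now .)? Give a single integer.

Answer: 15

Derivation:
Step 1: +3 fires, +2 burnt (F count now 3)
Step 2: +5 fires, +3 burnt (F count now 5)
Step 3: +4 fires, +5 burnt (F count now 4)
Step 4: +3 fires, +4 burnt (F count now 3)
Step 5: +0 fires, +3 burnt (F count now 0)
Fire out after step 5
Initially T: 17, now '.': 23
Total burnt (originally-T cells now '.'): 15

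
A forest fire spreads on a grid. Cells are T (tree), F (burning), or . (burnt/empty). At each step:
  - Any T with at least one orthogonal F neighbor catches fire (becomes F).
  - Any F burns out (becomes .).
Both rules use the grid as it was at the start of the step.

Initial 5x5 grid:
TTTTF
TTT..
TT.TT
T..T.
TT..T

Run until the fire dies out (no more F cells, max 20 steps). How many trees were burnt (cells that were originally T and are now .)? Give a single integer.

Answer: 12

Derivation:
Step 1: +1 fires, +1 burnt (F count now 1)
Step 2: +1 fires, +1 burnt (F count now 1)
Step 3: +2 fires, +1 burnt (F count now 2)
Step 4: +2 fires, +2 burnt (F count now 2)
Step 5: +2 fires, +2 burnt (F count now 2)
Step 6: +1 fires, +2 burnt (F count now 1)
Step 7: +1 fires, +1 burnt (F count now 1)
Step 8: +1 fires, +1 burnt (F count now 1)
Step 9: +1 fires, +1 burnt (F count now 1)
Step 10: +0 fires, +1 burnt (F count now 0)
Fire out after step 10
Initially T: 16, now '.': 21
Total burnt (originally-T cells now '.'): 12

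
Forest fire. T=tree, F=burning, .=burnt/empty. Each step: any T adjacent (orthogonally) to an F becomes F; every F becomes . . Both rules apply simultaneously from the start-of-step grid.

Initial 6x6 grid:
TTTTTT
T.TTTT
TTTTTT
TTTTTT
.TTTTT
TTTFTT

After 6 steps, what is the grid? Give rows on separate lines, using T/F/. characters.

Step 1: 3 trees catch fire, 1 burn out
  TTTTTT
  T.TTTT
  TTTTTT
  TTTTTT
  .TTFTT
  TTF.FT
Step 2: 5 trees catch fire, 3 burn out
  TTTTTT
  T.TTTT
  TTTTTT
  TTTFTT
  .TF.FT
  TF...F
Step 3: 6 trees catch fire, 5 burn out
  TTTTTT
  T.TTTT
  TTTFTT
  TTF.FT
  .F...F
  F.....
Step 4: 5 trees catch fire, 6 burn out
  TTTTTT
  T.TFTT
  TTF.FT
  TF...F
  ......
  ......
Step 5: 6 trees catch fire, 5 burn out
  TTTFTT
  T.F.FT
  TF...F
  F.....
  ......
  ......
Step 6: 4 trees catch fire, 6 burn out
  TTF.FT
  T....F
  F.....
  ......
  ......
  ......

TTF.FT
T....F
F.....
......
......
......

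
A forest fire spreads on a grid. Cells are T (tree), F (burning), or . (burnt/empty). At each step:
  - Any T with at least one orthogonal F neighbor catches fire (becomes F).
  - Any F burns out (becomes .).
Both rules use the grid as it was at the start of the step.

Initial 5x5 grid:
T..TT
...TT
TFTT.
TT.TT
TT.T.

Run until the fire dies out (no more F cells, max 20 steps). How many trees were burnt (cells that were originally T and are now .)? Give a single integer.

Answer: 14

Derivation:
Step 1: +3 fires, +1 burnt (F count now 3)
Step 2: +3 fires, +3 burnt (F count now 3)
Step 3: +3 fires, +3 burnt (F count now 3)
Step 4: +4 fires, +3 burnt (F count now 4)
Step 5: +1 fires, +4 burnt (F count now 1)
Step 6: +0 fires, +1 burnt (F count now 0)
Fire out after step 6
Initially T: 15, now '.': 24
Total burnt (originally-T cells now '.'): 14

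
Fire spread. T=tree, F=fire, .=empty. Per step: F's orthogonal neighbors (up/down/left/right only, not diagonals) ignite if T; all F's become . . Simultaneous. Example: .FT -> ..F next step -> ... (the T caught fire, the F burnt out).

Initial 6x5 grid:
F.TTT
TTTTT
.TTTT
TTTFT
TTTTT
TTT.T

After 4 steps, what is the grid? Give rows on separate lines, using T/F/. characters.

Step 1: 5 trees catch fire, 2 burn out
  ..TTT
  FTTTT
  .TTFT
  TTF.F
  TTTFT
  TTT.T
Step 2: 7 trees catch fire, 5 burn out
  ..TTT
  .FTFT
  .TF.F
  TF...
  TTF.F
  TTT.T
Step 3: 8 trees catch fire, 7 burn out
  ..TFT
  ..F.F
  .F...
  F....
  TF...
  TTF.F
Step 4: 4 trees catch fire, 8 burn out
  ..F.F
  .....
  .....
  .....
  F....
  TF...

..F.F
.....
.....
.....
F....
TF...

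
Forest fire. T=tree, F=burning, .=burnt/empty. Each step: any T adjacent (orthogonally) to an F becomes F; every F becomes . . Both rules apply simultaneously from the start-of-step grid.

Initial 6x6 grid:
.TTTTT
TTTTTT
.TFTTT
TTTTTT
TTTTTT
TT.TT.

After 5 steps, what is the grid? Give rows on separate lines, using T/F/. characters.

Step 1: 4 trees catch fire, 1 burn out
  .TTTTT
  TTFTTT
  .F.FTT
  TTFTTT
  TTTTTT
  TT.TT.
Step 2: 7 trees catch fire, 4 burn out
  .TFTTT
  TF.FTT
  ....FT
  TF.FTT
  TTFTTT
  TT.TT.
Step 3: 9 trees catch fire, 7 burn out
  .F.FTT
  F...FT
  .....F
  F...FT
  TF.FTT
  TT.TT.
Step 4: 7 trees catch fire, 9 burn out
  ....FT
  .....F
  ......
  .....F
  F...FT
  TF.FT.
Step 5: 4 trees catch fire, 7 burn out
  .....F
  ......
  ......
  ......
  .....F
  F...F.

.....F
......
......
......
.....F
F...F.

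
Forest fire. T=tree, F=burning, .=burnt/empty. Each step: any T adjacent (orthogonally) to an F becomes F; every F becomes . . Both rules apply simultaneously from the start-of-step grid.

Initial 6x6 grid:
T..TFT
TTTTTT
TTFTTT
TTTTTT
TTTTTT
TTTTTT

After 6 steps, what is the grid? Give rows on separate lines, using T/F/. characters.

Step 1: 7 trees catch fire, 2 burn out
  T..F.F
  TTFTFT
  TF.FTT
  TTFTTT
  TTTTTT
  TTTTTT
Step 2: 8 trees catch fire, 7 burn out
  T.....
  TF.F.F
  F...FT
  TF.FTT
  TTFTTT
  TTTTTT
Step 3: 7 trees catch fire, 8 burn out
  T.....
  F.....
  .....F
  F...FT
  TF.FTT
  TTFTTT
Step 4: 6 trees catch fire, 7 burn out
  F.....
  ......
  ......
  .....F
  F...FT
  TF.FTT
Step 5: 3 trees catch fire, 6 burn out
  ......
  ......
  ......
  ......
  .....F
  F...FT
Step 6: 1 trees catch fire, 3 burn out
  ......
  ......
  ......
  ......
  ......
  .....F

......
......
......
......
......
.....F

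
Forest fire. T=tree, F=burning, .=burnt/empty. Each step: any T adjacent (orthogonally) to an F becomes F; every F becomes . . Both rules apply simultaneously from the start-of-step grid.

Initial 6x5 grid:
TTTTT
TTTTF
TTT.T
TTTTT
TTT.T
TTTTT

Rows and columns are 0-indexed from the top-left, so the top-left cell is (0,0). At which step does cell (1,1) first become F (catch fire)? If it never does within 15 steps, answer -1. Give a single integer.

Step 1: cell (1,1)='T' (+3 fires, +1 burnt)
Step 2: cell (1,1)='T' (+3 fires, +3 burnt)
Step 3: cell (1,1)='F' (+5 fires, +3 burnt)
  -> target ignites at step 3
Step 4: cell (1,1)='.' (+5 fires, +5 burnt)
Step 5: cell (1,1)='.' (+5 fires, +5 burnt)
Step 6: cell (1,1)='.' (+3 fires, +5 burnt)
Step 7: cell (1,1)='.' (+2 fires, +3 burnt)
Step 8: cell (1,1)='.' (+1 fires, +2 burnt)
Step 9: cell (1,1)='.' (+0 fires, +1 burnt)
  fire out at step 9

3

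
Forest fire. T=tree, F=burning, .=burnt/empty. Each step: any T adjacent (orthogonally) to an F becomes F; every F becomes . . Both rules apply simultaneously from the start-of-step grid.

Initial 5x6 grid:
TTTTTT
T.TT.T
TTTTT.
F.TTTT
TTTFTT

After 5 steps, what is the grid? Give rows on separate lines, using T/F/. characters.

Step 1: 5 trees catch fire, 2 burn out
  TTTTTT
  T.TT.T
  FTTTT.
  ..TFTT
  FTF.FT
Step 2: 7 trees catch fire, 5 burn out
  TTTTTT
  F.TT.T
  .FTFT.
  ..F.FT
  .F...F
Step 3: 5 trees catch fire, 7 burn out
  FTTTTT
  ..TF.T
  ..F.F.
  .....F
  ......
Step 4: 3 trees catch fire, 5 burn out
  .FTFTT
  ..F..T
  ......
  ......
  ......
Step 5: 2 trees catch fire, 3 burn out
  ..F.FT
  .....T
  ......
  ......
  ......

..F.FT
.....T
......
......
......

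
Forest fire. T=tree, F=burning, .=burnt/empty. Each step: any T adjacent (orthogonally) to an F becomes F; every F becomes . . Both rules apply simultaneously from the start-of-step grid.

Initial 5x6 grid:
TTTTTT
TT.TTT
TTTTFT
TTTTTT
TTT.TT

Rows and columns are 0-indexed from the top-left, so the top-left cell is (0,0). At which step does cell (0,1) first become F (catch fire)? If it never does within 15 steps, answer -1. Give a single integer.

Step 1: cell (0,1)='T' (+4 fires, +1 burnt)
Step 2: cell (0,1)='T' (+7 fires, +4 burnt)
Step 3: cell (0,1)='T' (+5 fires, +7 burnt)
Step 4: cell (0,1)='T' (+5 fires, +5 burnt)
Step 5: cell (0,1)='F' (+4 fires, +5 burnt)
  -> target ignites at step 5
Step 6: cell (0,1)='.' (+2 fires, +4 burnt)
Step 7: cell (0,1)='.' (+0 fires, +2 burnt)
  fire out at step 7

5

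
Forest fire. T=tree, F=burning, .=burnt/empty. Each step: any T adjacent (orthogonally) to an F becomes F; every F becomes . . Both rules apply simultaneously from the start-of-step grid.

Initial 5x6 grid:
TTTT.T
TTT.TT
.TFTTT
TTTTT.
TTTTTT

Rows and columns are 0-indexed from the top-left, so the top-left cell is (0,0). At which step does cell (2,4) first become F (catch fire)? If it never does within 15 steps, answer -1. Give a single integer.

Step 1: cell (2,4)='T' (+4 fires, +1 burnt)
Step 2: cell (2,4)='F' (+6 fires, +4 burnt)
  -> target ignites at step 2
Step 3: cell (2,4)='.' (+9 fires, +6 burnt)
Step 4: cell (2,4)='.' (+4 fires, +9 burnt)
Step 5: cell (2,4)='.' (+2 fires, +4 burnt)
Step 6: cell (2,4)='.' (+0 fires, +2 burnt)
  fire out at step 6

2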